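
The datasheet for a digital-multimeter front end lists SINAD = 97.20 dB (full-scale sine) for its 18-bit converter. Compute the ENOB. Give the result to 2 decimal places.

ENOB = (SINAD − 1.76) / 6.02 = (97.20 − 1.76) / 6.02 = 95.44 / 6.02 = 15.8538.

15.85 bits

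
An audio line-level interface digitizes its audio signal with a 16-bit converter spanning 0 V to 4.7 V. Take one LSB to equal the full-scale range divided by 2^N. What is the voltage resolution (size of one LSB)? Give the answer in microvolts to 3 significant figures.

Range is 4.7 V.
There are 2^16 = 65536 steps.
LSB = 4.7 V / 2^16 = 71.7 µV.

71.7 µV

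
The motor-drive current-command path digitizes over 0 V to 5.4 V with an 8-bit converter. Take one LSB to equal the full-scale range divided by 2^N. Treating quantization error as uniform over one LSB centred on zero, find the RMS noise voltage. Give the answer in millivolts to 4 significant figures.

Full-scale range = 5.4 V.
LSB = 5.4 V / 2^8 = 21.0938 mV.
σ_q = LSB/√12 = 21.0938 mV/3.4641 = 6.089 mV.

6.089 mV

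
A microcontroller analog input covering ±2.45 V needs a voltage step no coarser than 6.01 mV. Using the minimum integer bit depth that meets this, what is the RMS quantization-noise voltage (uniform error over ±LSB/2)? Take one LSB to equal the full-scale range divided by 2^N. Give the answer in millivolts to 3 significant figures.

1.38 mV

The full-scale span is 2.45 − (-2.45) = 4.9 V.
4.9 V / 6.01 mV = 815.3. Since 2^9 = 512 and 2^10 = 1024, N = 10.
One LSB is 4.9 V / 1024 = 4.7852 mV.
V_rms = LSB/√12 = 1.38 mV.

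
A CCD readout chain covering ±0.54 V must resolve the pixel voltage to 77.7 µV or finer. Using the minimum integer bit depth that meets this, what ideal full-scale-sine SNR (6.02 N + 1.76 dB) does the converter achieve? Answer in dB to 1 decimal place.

The full-scale span is 0.54 − (-0.54) = 1.08 V.
1.08 V / 77.7 µV = 13900. Since 2^13 = 8192 and 2^14 = 16384, N = 14.
Ideal SNR at N = 14: 6.02·14 + 1.76 = 86.0 dB.

86.0 dB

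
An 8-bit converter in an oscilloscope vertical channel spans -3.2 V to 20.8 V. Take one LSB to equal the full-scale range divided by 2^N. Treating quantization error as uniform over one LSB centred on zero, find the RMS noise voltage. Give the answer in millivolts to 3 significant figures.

The full-scale span is 20.8 − (-3.2) = 24 V.
One LSB is 24 V / 256 = 93.750 mV.
σ_q = LSB/√12 = 93.750 mV/3.4641 = 27.1 mV.

27.1 mV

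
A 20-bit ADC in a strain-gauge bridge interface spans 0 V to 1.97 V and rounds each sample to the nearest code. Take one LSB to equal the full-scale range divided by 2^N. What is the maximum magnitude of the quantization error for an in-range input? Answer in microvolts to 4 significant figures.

Span = 1.97 V.
Step size = 1.97/1048576 V = 1.87874 µV.
Worst-case error for round-to-nearest is half an LSB: 0.9394 µV.

0.9394 µV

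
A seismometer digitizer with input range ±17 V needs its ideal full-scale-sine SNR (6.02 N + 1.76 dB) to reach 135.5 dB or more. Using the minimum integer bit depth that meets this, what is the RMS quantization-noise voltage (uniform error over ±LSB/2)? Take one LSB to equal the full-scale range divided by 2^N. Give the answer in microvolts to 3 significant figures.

Range = 17 − (-17) = 34 V.
Required N = ⌈(135.5 − 1.76)/6.02⌉ = ⌈22.216⌉ = 23.
LSB = 34 V ÷ 2^23 = 34/8388608 V = 4.0531 µV.
RMS noise = LSB/√12 = 1.17 µV.

1.17 µV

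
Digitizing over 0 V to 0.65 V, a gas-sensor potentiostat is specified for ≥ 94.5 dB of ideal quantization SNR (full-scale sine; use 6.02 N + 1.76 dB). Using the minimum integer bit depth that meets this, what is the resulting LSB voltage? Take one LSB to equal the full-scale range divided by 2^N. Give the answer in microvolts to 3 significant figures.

9.92 µV

V_FS = 0.65 V.
Required N = ⌈(94.5 − 1.76)/6.02⌉ = ⌈15.405⌉ = 16.
Step size = 0.65/65536 V = 9.92 µV.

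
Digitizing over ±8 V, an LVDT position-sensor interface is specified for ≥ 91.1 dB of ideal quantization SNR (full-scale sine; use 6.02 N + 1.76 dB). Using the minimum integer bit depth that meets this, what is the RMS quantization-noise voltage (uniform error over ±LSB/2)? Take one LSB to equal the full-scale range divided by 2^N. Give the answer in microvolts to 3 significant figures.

141 µV

Span: 8 V − (-8 V) = 16 V.
N ≥ (91.1 − 1.76)/6.02 = 14.841 → N_min = 15.
Step size = 16/32768 V = 488.28 µV.
σ_q = LSB/√12 = 488.28 µV/3.4641 = 141 µV.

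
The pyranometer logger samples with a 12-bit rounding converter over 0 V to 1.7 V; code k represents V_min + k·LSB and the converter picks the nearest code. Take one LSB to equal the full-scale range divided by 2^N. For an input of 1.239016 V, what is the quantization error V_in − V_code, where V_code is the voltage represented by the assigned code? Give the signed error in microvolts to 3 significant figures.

Range is 1.7 V. LSB = 1.7 V / 2^12 ≈ 415.0 µV.
Position in LSBs: (1.239016 − (0)) × 4096/1.7 = 2985.2997; rounding gives k = 2985.
V_code = 0 + (2985/4096) × 1.7 = 1.238891602 V.
V_in − V_code = 1.239016 − (1.238891602) = +124 µV.

+124 µV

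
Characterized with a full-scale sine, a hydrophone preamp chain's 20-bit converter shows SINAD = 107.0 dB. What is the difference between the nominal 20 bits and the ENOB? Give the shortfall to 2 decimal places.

N_eff = (107.0 − 1.76)/6.02 = 17.4817 bits.
20 − 17.4817 = 2.52 bits below nominal.

2.52 bits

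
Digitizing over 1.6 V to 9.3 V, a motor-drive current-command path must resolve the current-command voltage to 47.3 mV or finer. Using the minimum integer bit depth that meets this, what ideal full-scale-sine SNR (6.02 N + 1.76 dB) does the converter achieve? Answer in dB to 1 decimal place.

Span: 9.3 V − (1.6 V) = 7.7 V.
Need 2^N ≥ 7.7 V / 47.3 mV = 162.8 → N_min = 8.
6.02(8) + 1.76 = 49.92 dB.

49.9 dB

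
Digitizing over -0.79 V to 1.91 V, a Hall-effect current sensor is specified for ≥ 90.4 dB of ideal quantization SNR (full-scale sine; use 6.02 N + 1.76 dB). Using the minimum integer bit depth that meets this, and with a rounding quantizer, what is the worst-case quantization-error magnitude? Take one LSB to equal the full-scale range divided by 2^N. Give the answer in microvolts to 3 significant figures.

41.2 µV

Span: 1.91 V − (-0.79 V) = 2.7 V.
N ≥ (90.4 − 1.76)/6.02 = 14.724 → N_min = 15.
One LSB is 2.7 V / 32768 = 82.397 µV.
|e|_max = LSB/2 = 41.2 µV.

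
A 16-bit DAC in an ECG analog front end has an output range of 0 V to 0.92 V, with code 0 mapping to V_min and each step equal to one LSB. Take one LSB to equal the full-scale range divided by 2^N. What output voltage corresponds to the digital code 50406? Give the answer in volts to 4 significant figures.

Full-scale range = 0.92 V. LSB = 0.92 V / 2^16.
Output = V_min + (50406/65536) × range = 0 + 0.769135 × 0.92 V
      = 0 + 0.707604 = 0.707604 V.

0.7076 V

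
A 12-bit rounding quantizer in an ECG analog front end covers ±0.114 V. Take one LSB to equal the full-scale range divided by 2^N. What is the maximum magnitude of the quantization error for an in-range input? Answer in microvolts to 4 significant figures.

Range = 0.114 − (-0.114) = 0.228 V.
One LSB is 0.228 V / 4096 = 55.6641 µV.
A rounding quantizer has |error| ≤ LSB/2 = 27.83 µV.

27.83 µV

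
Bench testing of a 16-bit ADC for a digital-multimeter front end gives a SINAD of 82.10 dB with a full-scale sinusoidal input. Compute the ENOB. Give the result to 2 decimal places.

13.35 bits

Inverting SNR = 6.02 N + 1.76: N_eff = (82.10 − 1.76)/6.02 = 13.3455.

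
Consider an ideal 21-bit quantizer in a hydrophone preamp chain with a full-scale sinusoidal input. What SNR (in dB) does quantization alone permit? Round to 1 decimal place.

Ideal quantization SNR: 6.02 × 21 + 1.76 dB = 128.2 dB.

128.2 dB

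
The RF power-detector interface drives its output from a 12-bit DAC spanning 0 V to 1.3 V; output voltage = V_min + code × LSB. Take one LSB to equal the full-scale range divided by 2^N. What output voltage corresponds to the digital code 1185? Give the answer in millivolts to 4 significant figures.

376.1 mV

Full-scale range = 1.3 V. LSB = 1.3 V / 2^12.
Output = V_min + (1185/4096) × range = 0 + 0.289307 × 1.3 V
      = 0 + 0.376099 = 0.376099 V.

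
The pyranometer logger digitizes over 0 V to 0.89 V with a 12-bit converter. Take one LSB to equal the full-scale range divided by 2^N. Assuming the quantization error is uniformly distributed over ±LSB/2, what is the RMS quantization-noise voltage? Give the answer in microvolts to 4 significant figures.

Range is 0.89 V.
LSB = 0.89 V / 2^12 = 217.285 µV.
For a uniform distribution on [−LSB/2, +LSB/2], V_rms = LSB/√12 = 217.285 µV/3.4641 = 62.72 µV.

62.72 µV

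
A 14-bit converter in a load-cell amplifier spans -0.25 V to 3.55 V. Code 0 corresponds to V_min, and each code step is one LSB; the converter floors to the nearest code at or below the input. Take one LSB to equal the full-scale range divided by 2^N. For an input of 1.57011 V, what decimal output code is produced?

7847

Span: 3.55 V − (-0.25 V) = 3.8 V. LSB = 3.8 V / 2^14 ≈ 231.9 µV.
(V_in − V_min) × 2^14/range = (1.57011 − (-0.25)) × 16384/3.8 = 7847.548.
Floor → code = 7847.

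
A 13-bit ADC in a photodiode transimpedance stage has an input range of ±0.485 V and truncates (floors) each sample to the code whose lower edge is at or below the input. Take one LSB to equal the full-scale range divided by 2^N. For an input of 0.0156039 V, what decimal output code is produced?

4227

Span: 0.485 V − (-0.485 V) = 0.97 V. LSB = 0.97 V / 2^13 ≈ 118.4 µV.
V_in − V_min = 0.0156039 − (-0.485) = 0.5006039 V.
Divide by LSB: 0.5006039 × 8192/0.97 = 4227.7806.
Truncating gives code 4227.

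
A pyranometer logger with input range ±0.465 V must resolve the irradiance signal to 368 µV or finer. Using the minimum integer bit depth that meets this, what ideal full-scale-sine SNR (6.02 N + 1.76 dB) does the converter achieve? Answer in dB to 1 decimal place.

Full-scale range = 0.465 V − (-0.465 V) = 0.93 V.
0.93 V / 368 µV = 2527. Since 2^11 = 2048 and 2^12 = 4096, N = 12.
SNR = 6.02 × 12 + 1.76 = 74.00 dB.

74.0 dB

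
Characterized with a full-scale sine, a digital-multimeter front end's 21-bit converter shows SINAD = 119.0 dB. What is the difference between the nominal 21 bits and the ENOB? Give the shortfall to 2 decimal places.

1.52 bits

Effective bits = (119.0 − 1.76)/6.02 = 19.4751.
21 − 19.4751 = 1.52 bits below nominal.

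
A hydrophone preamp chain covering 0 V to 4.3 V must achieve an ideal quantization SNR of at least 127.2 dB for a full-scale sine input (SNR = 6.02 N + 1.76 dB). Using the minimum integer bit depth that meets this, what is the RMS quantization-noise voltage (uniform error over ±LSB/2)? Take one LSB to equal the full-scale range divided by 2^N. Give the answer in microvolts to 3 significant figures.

Full-scale range = 4.3 V.
N ≥ (127.2 − 1.76)/6.02 = 20.837 → N_min = 21.
One LSB is 4.3 V / 2097152 = 2.0504 µV.
RMS noise = LSB/√12 = 0.592 µV.

0.592 µV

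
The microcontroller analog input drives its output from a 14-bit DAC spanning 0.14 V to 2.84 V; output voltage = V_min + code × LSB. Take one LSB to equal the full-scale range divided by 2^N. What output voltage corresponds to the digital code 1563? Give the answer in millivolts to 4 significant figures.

397.6 mV

The full-scale span is 2.84 − (0.14) = 2.7 V. LSB = 2.7 V / 2^14.
V_out = 0.14 + 1563 × (2.7/16384) V
      = 0.14 + 0.257574 = 0.397574 V.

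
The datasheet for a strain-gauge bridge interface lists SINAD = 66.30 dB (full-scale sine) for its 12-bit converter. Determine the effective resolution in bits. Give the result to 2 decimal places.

10.72 bits

(66.30 − 1.76) / 6.02 = 64.54/6.02 = 10.7209 effective bits.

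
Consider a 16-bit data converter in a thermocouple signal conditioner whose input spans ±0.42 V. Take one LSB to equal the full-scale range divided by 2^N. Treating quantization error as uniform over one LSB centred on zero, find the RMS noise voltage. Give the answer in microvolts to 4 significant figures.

The full-scale span is 0.42 − (-0.42) = 0.84 V.
One LSB is 0.84 V / 65536 = 12.8174 µV.
σ_q = LSB/√12 = 12.8174 µV/3.4641 = 3.700 µV.

3.700 µV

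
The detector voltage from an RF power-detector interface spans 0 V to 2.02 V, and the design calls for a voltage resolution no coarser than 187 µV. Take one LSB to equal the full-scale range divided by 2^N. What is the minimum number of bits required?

Full-scale range = 2.02 V.
Levels needed ≥ 2.02/187 µV = 10800. 2^14 = 16384 suffices, so N_min = 14.

14 bits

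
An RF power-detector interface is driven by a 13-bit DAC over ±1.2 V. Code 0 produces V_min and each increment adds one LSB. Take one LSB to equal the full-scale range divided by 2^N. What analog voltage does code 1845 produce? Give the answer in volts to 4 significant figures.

-0.6595 V

Full-scale range = 1.2 V − (-1.2 V) = 2.4 V. LSB = 2.4 V / 2^13.
Output = V_min + (1845/8192) × range = -1.2 + 0.225220 × 2.4 V
      = -1.2 V + 0.540527 V = -0.659473 V.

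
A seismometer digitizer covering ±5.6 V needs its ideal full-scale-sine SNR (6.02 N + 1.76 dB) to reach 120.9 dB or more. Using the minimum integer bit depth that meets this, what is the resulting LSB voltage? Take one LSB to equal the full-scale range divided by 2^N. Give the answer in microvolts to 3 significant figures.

Range = 5.6 − (-5.6) = 11.2 V.
N ≥ (120.9 − 1.76)/6.02 = 19.791 → N_min = 20.
LSB = 11.2 V ÷ 2^20 = 11.2/1048576 V = 10.7 µV.

10.7 µV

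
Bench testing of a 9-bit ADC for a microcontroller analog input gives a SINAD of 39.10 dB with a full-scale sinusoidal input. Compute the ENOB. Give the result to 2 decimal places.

ENOB = (39.10 − 1.76)/6.02 = 6.2027 bits.

6.20 bits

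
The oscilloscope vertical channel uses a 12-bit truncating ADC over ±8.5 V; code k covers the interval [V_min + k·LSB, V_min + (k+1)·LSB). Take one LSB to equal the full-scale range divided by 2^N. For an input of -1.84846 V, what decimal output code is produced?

Full-scale range = 8.5 V − (-8.5 V) = 17 V. LSB = 17 V / 2^12 ≈ 4.150 mV.
(V_in − V_min) × 2^12/range = (-1.84846 − (-8.5)) × 4096/17 = 1602.630.
Floor → code = 1602.

1602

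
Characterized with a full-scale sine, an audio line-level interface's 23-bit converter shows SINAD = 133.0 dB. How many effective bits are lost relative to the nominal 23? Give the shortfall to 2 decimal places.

ENOB = (SINAD − 1.76)/6.02 = (133.0 − 1.76)/6.02 = 21.8007 bits.
Lost resolution: 23 − 21.8007 = 1.1993 bits.

1.20 bits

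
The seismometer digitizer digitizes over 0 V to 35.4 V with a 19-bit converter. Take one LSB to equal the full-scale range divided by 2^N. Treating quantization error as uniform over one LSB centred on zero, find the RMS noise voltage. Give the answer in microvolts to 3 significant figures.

Full-scale range = 35.4 V.
LSB = 35.4 V ÷ 2^19 = 35.4/524288 V = 67.520 µV.
RMS of a uniform error over width LSB is LSB/√12 = 19.5 µV.

19.5 µV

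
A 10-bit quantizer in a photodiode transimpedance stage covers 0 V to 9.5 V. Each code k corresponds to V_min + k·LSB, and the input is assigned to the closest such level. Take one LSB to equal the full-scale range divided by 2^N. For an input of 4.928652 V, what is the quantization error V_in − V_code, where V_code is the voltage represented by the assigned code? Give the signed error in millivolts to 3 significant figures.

Full-scale range = 9.5 V. LSB = 9.5 V / 2^10 ≈ 9.277 mV.
(4.928652 − (0)) / LSB = 4.928652 × 1024/9.5 = 531.2568. Nearest integer: k = 531.
Reconstructed level: 0 + 531 × 9.5/1024 V = 4.926269531 V.
e = 4.928652 − (4.926269531) = +2.38 mV.

+2.38 mV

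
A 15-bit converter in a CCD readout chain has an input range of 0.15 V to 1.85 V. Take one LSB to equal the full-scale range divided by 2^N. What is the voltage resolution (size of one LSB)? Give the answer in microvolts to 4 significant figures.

Span: 1.85 V − (0.15 V) = 1.7 V.
There are 2^15 = 32768 steps.
LSB = 1.7 V / 2^15 = 51.88 µV.

51.88 µV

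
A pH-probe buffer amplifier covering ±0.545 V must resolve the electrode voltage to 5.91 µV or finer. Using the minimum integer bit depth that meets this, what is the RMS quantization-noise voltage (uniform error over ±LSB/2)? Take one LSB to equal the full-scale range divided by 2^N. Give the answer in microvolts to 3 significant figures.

1.20 µV

Span: 0.545 V − (-0.545 V) = 1.09 V.
Need 2^N ≥ 1.09 V / 5.91 µV = 184400 → N_min = 18.
One LSB is 1.09 V / 262144 = 4.1580 µV.
RMS noise = LSB/√12 = 1.20 µV.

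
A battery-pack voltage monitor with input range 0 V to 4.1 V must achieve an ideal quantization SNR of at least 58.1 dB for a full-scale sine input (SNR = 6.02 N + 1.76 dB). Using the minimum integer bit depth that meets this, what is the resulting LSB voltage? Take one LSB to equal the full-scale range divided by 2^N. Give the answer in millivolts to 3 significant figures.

4.00 mV

V_FS = 4.1 V.
6.02 N + 1.76 ≥ 58.1 gives N ≥ 9.359, so the minimum integer is 10.
LSB = 4.1 V / 2^10 = 4.00 mV.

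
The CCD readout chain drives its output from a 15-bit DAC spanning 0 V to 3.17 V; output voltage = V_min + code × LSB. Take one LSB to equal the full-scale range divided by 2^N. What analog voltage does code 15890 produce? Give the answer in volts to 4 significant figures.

1.537 V

V_FS = 3.17 V. LSB = 3.17 V / 2^15.
V_out = 0 + 15890 × (3.17/32768) V
      = 0 V + 1.53721 V = 1.53721 V.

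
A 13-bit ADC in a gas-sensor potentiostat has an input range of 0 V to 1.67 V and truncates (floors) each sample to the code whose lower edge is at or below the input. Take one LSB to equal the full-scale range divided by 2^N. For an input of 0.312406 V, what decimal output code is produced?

Full-scale range = 1.67 V. LSB = 1.67 V / 2^13 ≈ 203.9 µV.
V_in − V_min = 0.312406 − (0) = 0.312406 V.
Divide by LSB: 0.312406 × 8192/1.67 = 1532.4730.
Truncating gives code 1532.

1532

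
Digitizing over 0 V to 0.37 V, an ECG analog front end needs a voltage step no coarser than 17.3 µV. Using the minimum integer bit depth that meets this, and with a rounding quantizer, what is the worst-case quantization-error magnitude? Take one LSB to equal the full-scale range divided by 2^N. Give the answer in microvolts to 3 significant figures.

Span = 0.37 V.
0.37 V / 17.3 µV = 21390. Since 2^14 = 16384 and 2^15 = 32768, N = 15.
LSB = 0.37 V / 2^15 = 11.292 µV.
Half an LSB is 5.65 µV.

5.65 µV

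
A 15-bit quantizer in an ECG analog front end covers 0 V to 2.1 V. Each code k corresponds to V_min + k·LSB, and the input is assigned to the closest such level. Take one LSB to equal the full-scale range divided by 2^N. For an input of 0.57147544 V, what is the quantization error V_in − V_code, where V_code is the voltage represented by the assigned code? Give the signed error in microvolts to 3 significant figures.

Span = 2.1 V. LSB = 2.1 V / 2^15 ≈ 64.09 µV.
(V_in − V_min)/LSB = (0.57147544 − (0)) × 32768/2.1 = 8917.1939 → nearest code k = 8917.
Reconstructed level: 0 + 8917 × 2.1/32768 V = 0.57146301270 V.
V_in − V_code = 0.57147544 − (0.57146301270) = +12.4 µV.

+12.4 µV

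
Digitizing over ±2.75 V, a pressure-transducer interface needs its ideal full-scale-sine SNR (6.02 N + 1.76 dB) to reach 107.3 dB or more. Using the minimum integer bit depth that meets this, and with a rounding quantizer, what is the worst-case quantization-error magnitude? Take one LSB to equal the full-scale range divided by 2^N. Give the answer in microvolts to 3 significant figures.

10.5 µV

The full-scale span is 2.75 − (-2.75) = 5.5 V.
Required N = ⌈(107.3 − 1.76)/6.02⌉ = ⌈17.532⌉ = 18.
LSB = 5.5 V / 2^18 = 20.981 µV.
|e|_max = LSB/2 = 10.5 µV.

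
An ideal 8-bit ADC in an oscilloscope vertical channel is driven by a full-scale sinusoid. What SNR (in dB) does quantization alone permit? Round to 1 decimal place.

Ideal quantization SNR: 6.02 × 8 + 1.76 dB = 49.9 dB.

49.9 dB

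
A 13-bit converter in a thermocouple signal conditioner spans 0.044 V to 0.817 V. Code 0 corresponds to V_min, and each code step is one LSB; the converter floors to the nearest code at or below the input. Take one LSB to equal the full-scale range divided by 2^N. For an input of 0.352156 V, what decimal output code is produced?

The full-scale span is 0.817 − (0.044) = 0.773 V. LSB = 0.773 V / 2^13 ≈ 94.36 µV.
(V_in − V_min) × 2^13/range = (0.352156 − (0.044)) × 8192/0.773 = 3265.736.
Floor → code = 3265.

3265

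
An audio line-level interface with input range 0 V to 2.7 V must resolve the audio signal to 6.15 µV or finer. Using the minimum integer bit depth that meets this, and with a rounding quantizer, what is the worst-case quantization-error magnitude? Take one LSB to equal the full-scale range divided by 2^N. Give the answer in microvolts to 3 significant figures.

Full-scale range = 2.7 V.
Levels needed ≥ 2.7/6.15 µV = 439000. 2^19 = 524288 suffices, so N_min = 19.
LSB = 2.7 V / 2^19 = 5.1498 µV.
|e|_max = LSB/2 = 2.57 µV.

2.57 µV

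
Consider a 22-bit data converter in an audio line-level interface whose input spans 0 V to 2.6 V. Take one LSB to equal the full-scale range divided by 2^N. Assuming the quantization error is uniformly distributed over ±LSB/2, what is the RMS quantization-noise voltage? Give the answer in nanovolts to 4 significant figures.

178.9 nV

Range is 2.6 V.
LSB = 2.6 V ÷ 2^22 = 2.6/4194304 V = 0.619888 µV.
For a uniform distribution on [−LSB/2, +LSB/2], V_rms = LSB/√12 = 0.619888 µV/3.4641 = 178.9 nV.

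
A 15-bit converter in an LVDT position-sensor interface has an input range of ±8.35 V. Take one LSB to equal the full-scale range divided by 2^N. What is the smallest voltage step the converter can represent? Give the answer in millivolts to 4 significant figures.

0.5096 mV

Range = 8.35 − (-8.35) = 16.7 V.
2^15 = 32768 levels.
LSB = 16.7 V ÷ 2^15 = 16.7/32768 V = 0.5096 mV.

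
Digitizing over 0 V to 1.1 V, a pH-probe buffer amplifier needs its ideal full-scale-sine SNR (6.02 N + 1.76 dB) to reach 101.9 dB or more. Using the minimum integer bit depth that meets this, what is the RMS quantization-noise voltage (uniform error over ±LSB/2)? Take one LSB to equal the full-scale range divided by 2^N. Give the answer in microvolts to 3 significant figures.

Range is 1.1 V.
Required N = ⌈(101.9 − 1.76)/6.02⌉ = ⌈16.635⌉ = 17.
One LSB is 1.1 V / 131072 = 8.3923 µV.
V_rms = LSB/√12 = 2.42 µV.

2.42 µV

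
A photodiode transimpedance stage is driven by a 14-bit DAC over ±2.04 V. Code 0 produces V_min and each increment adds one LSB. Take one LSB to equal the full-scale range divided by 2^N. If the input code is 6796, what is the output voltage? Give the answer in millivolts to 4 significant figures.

-347.6 mV

Range = 2.04 − (-2.04) = 4.08 V. LSB = 4.08 V / 2^14.
V_out = V_min + code × LSB = -2.04 V + 6796 × 4.08 V / 16384
      = -2.04 V + 1.69236 V = -0.347637 V.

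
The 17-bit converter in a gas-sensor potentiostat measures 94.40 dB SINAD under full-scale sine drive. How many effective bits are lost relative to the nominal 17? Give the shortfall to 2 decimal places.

Effective bits = (94.40 − 1.76)/6.02 = 15.3887.
Shortfall = 17 − 15.3887 = 1.6113 bits.

1.61 bits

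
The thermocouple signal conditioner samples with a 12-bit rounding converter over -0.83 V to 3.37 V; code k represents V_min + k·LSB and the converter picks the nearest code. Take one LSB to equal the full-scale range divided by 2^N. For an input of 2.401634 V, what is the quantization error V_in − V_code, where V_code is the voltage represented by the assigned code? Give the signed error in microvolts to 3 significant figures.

The full-scale span is 3.37 − (-0.83) = 4.2 V. LSB = 4.2 V / 2^12 ≈ 1.025 mV.
(V_in − V_min)/LSB = (2.401634 − (-0.83)) × 4096/4.2 = 3151.6126 → nearest code k = 3152.
V_code = V_min + k × range/2^12 = -0.83 + 3152 × 4.2/4096 = 2.402031250 V.
Error = V_in − V_code = 2.401634 − (2.402031250) = −397 µV.

−397 µV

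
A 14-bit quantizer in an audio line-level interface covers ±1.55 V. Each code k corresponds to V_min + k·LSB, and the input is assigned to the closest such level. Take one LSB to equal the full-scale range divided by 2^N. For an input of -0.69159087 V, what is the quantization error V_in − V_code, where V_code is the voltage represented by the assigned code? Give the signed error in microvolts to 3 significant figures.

The full-scale span is 1.55 − (-1.55) = 3.1 V. LSB = 3.1 V / 2^14 ≈ 189.2 µV.
(-0.69159087 − (-1.55)) / LSB = 0.85840913 × 16384/3.1 = 4536.8307. Nearest integer: k = 4537.
V_code = V_min + k × range/2^14 = -1.55 + 4537 × 3.1/16384 = -0.69155883789 V.
e = -0.69159087 − (-0.69155883789) = −32.0 µV.

−32.0 µV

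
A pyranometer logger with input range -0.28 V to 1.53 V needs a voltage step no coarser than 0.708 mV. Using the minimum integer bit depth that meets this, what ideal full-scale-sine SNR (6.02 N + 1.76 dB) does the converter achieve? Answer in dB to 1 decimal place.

74.0 dB

Full-scale range = 1.53 V − (-0.28 V) = 1.81 V.
Required number of levels: 1.81/0.708 mV = 2556.5; smallest N with 2^N ≥ that is 12.
Ideal SNR at N = 12: 6.02·12 + 1.76 = 74.0 dB.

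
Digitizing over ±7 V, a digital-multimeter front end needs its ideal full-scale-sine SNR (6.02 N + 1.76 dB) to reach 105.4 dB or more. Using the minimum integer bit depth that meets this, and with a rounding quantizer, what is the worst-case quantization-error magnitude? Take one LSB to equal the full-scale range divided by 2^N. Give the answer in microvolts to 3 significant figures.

Range = 7 − (-7) = 14 V.
6.02 N + 1.76 ≥ 105.4 gives N ≥ 17.216, so the minimum integer is 18.
LSB = 14 V ÷ 2^18 = 14/262144 V = 53.406 µV.
Half an LSB is 26.7 µV.

26.7 µV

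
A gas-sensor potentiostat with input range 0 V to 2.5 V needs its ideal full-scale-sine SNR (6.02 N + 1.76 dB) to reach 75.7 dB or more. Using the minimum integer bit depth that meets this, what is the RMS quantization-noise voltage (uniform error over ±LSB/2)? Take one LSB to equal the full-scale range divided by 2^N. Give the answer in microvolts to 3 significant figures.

88.1 µV

Range is 2.5 V.
N ≥ (75.7 − 1.76)/6.02 = 12.282 → N_min = 13.
LSB = 2.5 V ÷ 2^13 = 2.5/8192 V = 305.18 µV.
V_rms = LSB/√12 = 88.1 µV.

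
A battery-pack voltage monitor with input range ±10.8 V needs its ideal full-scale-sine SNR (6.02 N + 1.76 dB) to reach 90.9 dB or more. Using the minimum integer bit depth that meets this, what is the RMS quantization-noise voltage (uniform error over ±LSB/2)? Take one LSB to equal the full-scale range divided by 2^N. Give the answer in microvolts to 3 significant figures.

190 µV

Full-scale range = 10.8 V − (-10.8 V) = 21.6 V.
Solving 6.02 N ≥ 90.9 − 1.76: N ≥ 14.807. Round up → N = 15.
One LSB is 21.6 V / 32768 = 0.65918 mV.
σ_q = LSB/√12 = 0.65918 mV/3.4641 = 190 µV.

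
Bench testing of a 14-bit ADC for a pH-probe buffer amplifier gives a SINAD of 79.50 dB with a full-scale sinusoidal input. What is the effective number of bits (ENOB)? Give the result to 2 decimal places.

12.91 bits

(79.50 − 1.76) / 6.02 = 77.74/6.02 = 12.9136 effective bits.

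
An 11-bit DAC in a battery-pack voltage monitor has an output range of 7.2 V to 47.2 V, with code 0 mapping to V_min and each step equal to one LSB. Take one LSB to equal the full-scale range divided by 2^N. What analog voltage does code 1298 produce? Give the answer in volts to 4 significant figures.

Range = 47.2 − (7.2) = 40 V. LSB = 40 V / 2^11.
V_out = 7.2 + 1298 × (40/2048) V
      = 7.2 V + 25.3516 V = 32.5516 V.

32.55 V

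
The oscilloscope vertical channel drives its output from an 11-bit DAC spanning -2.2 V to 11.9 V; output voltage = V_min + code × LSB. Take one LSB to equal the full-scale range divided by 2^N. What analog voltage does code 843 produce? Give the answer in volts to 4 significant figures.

3.604 V

The full-scale span is 11.9 − (-2.2) = 14.1 V. LSB = 14.1 V / 2^11.
V_out = V_min + code × LSB = -2.2 V + 843 × 14.1 V / 2048
      = -2.2 V + 5.80386 V = 3.60386 V.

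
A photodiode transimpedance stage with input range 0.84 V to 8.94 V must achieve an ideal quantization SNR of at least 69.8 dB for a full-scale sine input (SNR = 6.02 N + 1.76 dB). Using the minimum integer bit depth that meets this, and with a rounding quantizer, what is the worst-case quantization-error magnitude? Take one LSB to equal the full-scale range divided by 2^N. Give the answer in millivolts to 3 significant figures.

The full-scale span is 8.94 − (0.84) = 8.1 V.
N ≥ (69.8 − 1.76)/6.02 = 11.302 → N_min = 12.
One LSB is 8.1 V / 4096 = 1.9775 mV.
|e|_max = LSB/2 = 0.989 mV.

0.989 mV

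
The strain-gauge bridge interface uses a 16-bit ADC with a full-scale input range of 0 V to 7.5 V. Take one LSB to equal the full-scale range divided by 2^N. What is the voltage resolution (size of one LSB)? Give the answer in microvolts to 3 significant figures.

114 µV

V_FS = 7.5 V.
2^16 = 65536 levels.
LSB = 7.5 V ÷ 2^16 = 7.5/65536 V = 114 µV.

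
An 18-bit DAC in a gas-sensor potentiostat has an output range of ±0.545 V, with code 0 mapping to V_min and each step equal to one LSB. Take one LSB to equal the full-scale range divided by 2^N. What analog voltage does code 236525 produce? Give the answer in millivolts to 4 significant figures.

438.5 mV

Span: 0.545 V − (-0.545 V) = 1.09 V. LSB = 1.09 V / 2^18.
Output = V_min + (236525/262144) × range = -0.545 + 0.902271 × 1.09 V
      = -0.545 + 0.983476 = 0.438476 V.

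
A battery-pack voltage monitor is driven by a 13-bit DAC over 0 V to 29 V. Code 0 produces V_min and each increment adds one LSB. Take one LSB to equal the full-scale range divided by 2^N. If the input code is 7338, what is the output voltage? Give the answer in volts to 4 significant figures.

V_FS = 29 V. LSB = 29 V / 2^13.
Output = V_min + (7338/8192) × range = 0 + 0.895752 × 29 V
      = 0 + 25.9768 = 25.9768 V.

25.98 V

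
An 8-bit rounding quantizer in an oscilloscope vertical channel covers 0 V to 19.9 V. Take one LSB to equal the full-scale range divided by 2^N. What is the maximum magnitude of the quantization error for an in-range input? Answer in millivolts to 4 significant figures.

38.87 mV

Span = 19.9 V.
Step size = 19.9/256 V = 77.7344 mV.
Worst-case error for round-to-nearest is half an LSB: 38.87 mV.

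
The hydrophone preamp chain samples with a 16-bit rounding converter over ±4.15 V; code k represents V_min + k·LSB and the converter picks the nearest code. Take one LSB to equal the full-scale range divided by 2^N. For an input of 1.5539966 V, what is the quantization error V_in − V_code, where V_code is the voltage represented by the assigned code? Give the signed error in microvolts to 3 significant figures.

+26.3 µV

Range = 4.15 − (-4.15) = 8.3 V. LSB = 8.3 V / 2^16 ≈ 126.6 µV.
(1.5539966 − (-4.15)) / LSB = 5.7039966 × 65536/8.3 = 45038.2074. Nearest integer: k = 45038.
V_code = -4.15 + (45038/65536) × 8.3 = 1.5539703369 V.
e = 1.5539966 − (1.5539703369) = +26.3 µV.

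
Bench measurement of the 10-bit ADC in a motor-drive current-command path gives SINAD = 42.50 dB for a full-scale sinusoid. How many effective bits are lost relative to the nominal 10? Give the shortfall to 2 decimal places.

Effective bits = (42.50 − 1.76)/6.02 = 6.7674.
Shortfall = 10 − 6.7674 = 3.2326 bits.

3.23 bits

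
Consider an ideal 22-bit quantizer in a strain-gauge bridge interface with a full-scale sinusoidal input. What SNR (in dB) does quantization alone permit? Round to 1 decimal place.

SNR = 6.02·22 + 1.76 = 134.20 dB.

134.2 dB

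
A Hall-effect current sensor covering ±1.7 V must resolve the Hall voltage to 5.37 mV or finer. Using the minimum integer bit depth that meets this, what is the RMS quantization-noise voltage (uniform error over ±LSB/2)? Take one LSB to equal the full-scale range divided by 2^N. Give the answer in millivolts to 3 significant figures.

Full-scale range = 1.7 V − (-1.7 V) = 3.4 V.
3.4 V / 5.37 mV = 633.1. Since 2^9 = 512 and 2^10 = 1024, N = 10.
One LSB is 3.4 V / 1024 = 3.3203 mV.
σ_q = LSB/√12 = 3.3203 mV/3.4641 = 0.958 mV.

0.958 mV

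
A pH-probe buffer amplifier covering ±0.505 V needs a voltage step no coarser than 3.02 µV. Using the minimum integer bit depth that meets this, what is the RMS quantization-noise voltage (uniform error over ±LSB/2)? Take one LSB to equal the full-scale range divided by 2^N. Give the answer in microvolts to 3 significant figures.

The full-scale span is 0.505 − (-0.505) = 1.01 V.
Need 2^N ≥ 1.01 V / 3.02 µV = 334400 → N_min = 19.
One LSB is 1.01 V / 524288 = 1.9264 µV.
RMS noise = LSB/√12 = 0.556 µV.

0.556 µV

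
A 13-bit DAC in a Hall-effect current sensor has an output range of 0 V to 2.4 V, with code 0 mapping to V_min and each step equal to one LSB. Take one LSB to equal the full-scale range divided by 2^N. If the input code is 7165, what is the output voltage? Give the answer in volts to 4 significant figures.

2.099 V

Range is 2.4 V. LSB = 2.4 V / 2^13.
V_out = V_min + code × LSB = 0 V + 7165 × 2.4 V / 8192
      = 0 V + 2.09912 V = 2.09912 V.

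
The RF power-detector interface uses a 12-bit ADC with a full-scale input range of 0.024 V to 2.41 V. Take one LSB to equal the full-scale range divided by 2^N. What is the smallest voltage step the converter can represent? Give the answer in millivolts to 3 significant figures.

0.583 mV

Span: 2.41 V − (0.024 V) = 2.386 V.
2^12 = 4096 levels.
LSB = 2.386 V / 2^12 = 0.583 mV.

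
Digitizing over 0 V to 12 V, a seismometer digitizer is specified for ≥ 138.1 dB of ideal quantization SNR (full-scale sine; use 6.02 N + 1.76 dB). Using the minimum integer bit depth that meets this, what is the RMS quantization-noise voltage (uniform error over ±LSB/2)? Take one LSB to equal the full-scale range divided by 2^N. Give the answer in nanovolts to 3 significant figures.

Full-scale range = 12 V.
6.02 N + 1.76 ≥ 138.1 gives N ≥ 22.648, so the minimum integer is 23.
Step size = 12/8388608 V = 1.4305 µV.
V_rms = LSB/√12 = 413 nV.

413 nV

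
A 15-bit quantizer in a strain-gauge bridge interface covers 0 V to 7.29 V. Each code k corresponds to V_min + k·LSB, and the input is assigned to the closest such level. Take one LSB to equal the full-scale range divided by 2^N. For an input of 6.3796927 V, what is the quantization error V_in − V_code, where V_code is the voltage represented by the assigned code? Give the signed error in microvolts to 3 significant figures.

V_FS = 7.29 V. LSB = 7.29 V / 2^15 ≈ 222.5 µV.
(6.3796927 − (0)) / LSB = 6.3796927 × 32768/7.29 = 28676.2374. Nearest integer: k = 28676.
V_code = V_min + k × range/2^15 = 0 + 28676 × 7.29/32768 = 6.3796398926 V.
V_in − V_code = 6.3796927 − (6.3796398926) = +52.8 µV.

+52.8 µV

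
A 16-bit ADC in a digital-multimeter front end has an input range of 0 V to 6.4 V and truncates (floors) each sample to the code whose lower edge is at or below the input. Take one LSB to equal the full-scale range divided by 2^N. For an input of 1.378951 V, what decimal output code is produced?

V_FS = 6.4 V. LSB = 6.4 V / 2^16 ≈ 97.66 µV.
(V_in − V_min) × 2^16/range = (1.378951 − (0)) × 65536/6.4 = 14120.458.
Floor → code = 14120.

14120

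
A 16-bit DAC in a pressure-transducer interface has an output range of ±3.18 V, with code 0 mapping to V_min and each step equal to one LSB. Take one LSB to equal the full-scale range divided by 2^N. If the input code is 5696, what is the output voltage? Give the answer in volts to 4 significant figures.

Span: 3.18 V − (-3.18 V) = 6.36 V. LSB = 6.36 V / 2^16.
V_out = V_min + code × LSB = -3.18 V + 5696 × 6.36 V / 65536
      = -3.18 V + 0.552773 V = -2.62723 V.

-2.627 V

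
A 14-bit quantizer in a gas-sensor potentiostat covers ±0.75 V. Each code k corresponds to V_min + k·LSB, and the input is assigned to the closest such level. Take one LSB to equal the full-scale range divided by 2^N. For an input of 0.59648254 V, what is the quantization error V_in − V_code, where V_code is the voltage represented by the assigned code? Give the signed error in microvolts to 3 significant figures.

+16.5 µV

Span: 0.75 V − (-0.75 V) = 1.5 V. LSB = 1.5 V / 2^14 ≈ 91.55 µV.
(0.59648254 − (-0.75)) / LSB = 1.34648254 × 16384/1.5 = 14707.1800. Nearest integer: k = 14707.
V_code = V_min + k × range/2^14 = -0.75 + 14707 × 1.5/16384 = 0.59646606445 V.
Error = V_in − V_code = 0.59648254 − (0.59646606445) = +16.5 µV.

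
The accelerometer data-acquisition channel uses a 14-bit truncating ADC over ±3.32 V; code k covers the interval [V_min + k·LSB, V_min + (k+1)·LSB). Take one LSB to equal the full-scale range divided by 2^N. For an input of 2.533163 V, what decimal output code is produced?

Range = 3.32 − (-3.32) = 6.64 V. LSB = 6.64 V / 2^14 ≈ 405.3 µV.
V_in − V_min = 2.533163 − (-3.32) = 5.853163 V.
Divide by LSB: 5.853163 × 16384/6.64 = 14442.5034.
Truncating gives code 14442.

14442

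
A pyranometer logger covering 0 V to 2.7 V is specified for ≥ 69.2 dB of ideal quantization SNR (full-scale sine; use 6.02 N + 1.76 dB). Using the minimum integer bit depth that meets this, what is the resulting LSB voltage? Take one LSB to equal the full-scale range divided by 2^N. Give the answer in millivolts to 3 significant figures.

0.659 mV

Range is 2.7 V.
6.02 N + 1.76 ≥ 69.2 gives N ≥ 11.203, so the minimum integer is 12.
Step size = 2.7/4096 V = 0.659 mV.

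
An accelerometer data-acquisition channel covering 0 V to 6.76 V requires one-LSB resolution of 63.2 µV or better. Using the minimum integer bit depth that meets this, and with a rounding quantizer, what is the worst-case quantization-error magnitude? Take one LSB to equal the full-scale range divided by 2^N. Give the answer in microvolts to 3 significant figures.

Full-scale range = 6.76 V.
6.76 V / 63.2 µV = 107000. Since 2^16 = 65536 and 2^17 = 131072, N = 17.
Step size = 6.76/131072 V = 51.575 µV.
Max error for round-to-nearest is LSB/2 = 25.8 µV.

25.8 µV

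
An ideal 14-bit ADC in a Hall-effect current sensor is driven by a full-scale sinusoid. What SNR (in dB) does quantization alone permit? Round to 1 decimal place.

86.0 dB

Ideal quantization SNR: 6.02 × 14 + 1.76 dB = 86.0 dB.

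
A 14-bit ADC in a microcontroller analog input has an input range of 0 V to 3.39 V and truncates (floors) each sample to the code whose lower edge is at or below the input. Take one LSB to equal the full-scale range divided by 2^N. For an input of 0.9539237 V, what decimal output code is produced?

4610

Span = 3.39 V. LSB = 3.39 V / 2^14 ≈ 206.9 µV.
(V_in − V_min) × 2^14/range = (0.9539237 − (0)) × 16384/3.39 = 4610.350.
Floor → code = 4610.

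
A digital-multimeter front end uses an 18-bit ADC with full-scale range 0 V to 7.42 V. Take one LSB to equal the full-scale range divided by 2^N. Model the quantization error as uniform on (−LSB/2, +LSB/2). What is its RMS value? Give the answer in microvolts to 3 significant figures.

Range is 7.42 V.
LSB = 7.42 V / 2^18 = 28.305 µV.
RMS of a uniform error over width LSB is LSB/√12 = 8.17 µV.

8.17 µV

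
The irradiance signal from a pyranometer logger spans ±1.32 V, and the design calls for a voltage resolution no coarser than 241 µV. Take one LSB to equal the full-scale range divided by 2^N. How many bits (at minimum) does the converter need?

The full-scale span is 1.32 − (-1.32) = 2.64 V.
Levels needed ≥ 2.64/241 µV = 10950. 2^14 = 16384 suffices, so N_min = 14.

14 bits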